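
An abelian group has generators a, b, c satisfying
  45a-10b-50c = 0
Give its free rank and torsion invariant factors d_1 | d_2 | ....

Answer: M ≅ ℤ^2 ⊕ ℤ/5

Derivation:
rank_ℚ(R)=1; free=3−1=2
SNF(R) diag = [5] → torsion [5]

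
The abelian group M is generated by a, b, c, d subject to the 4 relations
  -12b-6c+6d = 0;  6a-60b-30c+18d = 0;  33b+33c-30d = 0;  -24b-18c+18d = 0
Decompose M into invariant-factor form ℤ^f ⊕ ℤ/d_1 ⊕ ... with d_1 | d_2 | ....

rank_ℚ(R)=4; free=4−4=0
SNF(R) diag = [3, 6, 6, 12] → torsion [3, 6, 6, 12]

Answer: M ≅ ℤ/3 ⊕ ℤ/6 ⊕ ℤ/6 ⊕ ℤ/12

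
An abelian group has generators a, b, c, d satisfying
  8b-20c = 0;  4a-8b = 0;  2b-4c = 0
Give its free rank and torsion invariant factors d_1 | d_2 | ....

Answer: M ≅ ℤ^1 ⊕ ℤ/2 ⊕ ℤ/4 ⊕ ℤ/4

Derivation:
rank_ℚ(R)=3; free=4−3=1
SNF(R) diag = [2, 4, 4] → torsion [2, 4, 4]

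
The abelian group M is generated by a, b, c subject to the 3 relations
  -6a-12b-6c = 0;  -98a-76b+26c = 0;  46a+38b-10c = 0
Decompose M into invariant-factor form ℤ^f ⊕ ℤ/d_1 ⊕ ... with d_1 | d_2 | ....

rank_ℚ(R)=3; free=3−3=0
SNF(R) diag = [2, 6, 12] → torsion [2, 6, 12]

Answer: M ≅ ℤ/2 ⊕ ℤ/6 ⊕ ℤ/12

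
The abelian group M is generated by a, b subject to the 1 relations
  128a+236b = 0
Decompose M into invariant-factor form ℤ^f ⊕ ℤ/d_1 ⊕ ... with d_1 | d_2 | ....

rank_ℚ(R)=1; free=2−1=1
SNF(R) diag = [4] → torsion [4]

Answer: M ≅ ℤ^1 ⊕ ℤ/4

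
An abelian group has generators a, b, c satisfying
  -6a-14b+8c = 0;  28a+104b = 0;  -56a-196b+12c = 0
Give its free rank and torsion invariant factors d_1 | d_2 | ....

Answer: M ≅ ℤ/2 ⊕ ℤ/4 ⊕ ℤ/12

Derivation:
rank_ℚ(R)=3; free=3−3=0
SNF(R) diag = [2, 4, 12] → torsion [2, 4, 12]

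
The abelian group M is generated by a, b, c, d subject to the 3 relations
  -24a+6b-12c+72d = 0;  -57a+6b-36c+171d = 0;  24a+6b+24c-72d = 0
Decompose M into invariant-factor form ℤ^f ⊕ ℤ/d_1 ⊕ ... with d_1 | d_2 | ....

rank_ℚ(R)=3; free=4−3=1
SNF(R) diag = [3, 6, 12] → torsion [3, 6, 12]

Answer: M ≅ ℤ^1 ⊕ ℤ/3 ⊕ ℤ/6 ⊕ ℤ/12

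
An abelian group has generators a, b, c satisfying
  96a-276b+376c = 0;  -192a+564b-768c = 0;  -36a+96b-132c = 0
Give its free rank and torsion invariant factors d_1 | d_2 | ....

rank_ℚ(R)=3; free=3−3=0
SNF(R) diag = [4, 12, 24] → torsion [4, 12, 24]

Answer: M ≅ ℤ/4 ⊕ ℤ/12 ⊕ ℤ/24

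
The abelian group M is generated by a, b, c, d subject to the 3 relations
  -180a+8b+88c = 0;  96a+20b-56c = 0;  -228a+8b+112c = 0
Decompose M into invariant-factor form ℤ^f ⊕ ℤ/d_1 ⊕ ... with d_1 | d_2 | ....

Answer: M ≅ ℤ^1 ⊕ ℤ/4 ⊕ ℤ/12 ⊕ ℤ/24

Derivation:
rank_ℚ(R)=3; free=4−3=1
SNF(R) diag = [4, 12, 24] → torsion [4, 12, 24]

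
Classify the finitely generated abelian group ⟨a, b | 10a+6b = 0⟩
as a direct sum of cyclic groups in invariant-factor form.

Answer: M ≅ ℤ^1 ⊕ ℤ/2

Derivation:
rank_ℚ(R)=1; free=2−1=1
SNF(R) diag = [2] → torsion [2]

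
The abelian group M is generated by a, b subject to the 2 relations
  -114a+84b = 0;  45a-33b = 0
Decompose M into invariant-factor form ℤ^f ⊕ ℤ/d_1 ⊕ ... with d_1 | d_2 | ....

rank_ℚ(R)=2; free=2−2=0
SNF(R) diag = [3, 6] → torsion [3, 6]

Answer: M ≅ ℤ/3 ⊕ ℤ/6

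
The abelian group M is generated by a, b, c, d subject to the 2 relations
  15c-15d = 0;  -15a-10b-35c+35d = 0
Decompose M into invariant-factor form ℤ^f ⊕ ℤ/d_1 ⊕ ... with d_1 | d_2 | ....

Answer: M ≅ ℤ^2 ⊕ ℤ/5 ⊕ ℤ/15

Derivation:
rank_ℚ(R)=2; free=4−2=2
SNF(R) diag = [5, 15] → torsion [5, 15]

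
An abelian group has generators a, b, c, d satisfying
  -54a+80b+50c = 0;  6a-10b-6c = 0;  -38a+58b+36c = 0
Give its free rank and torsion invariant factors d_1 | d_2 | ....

Answer: M ≅ ℤ^1 ⊕ ℤ/2 ⊕ ℤ/2 ⊕ ℤ/2

Derivation:
rank_ℚ(R)=3; free=4−3=1
SNF(R) diag = [2, 2, 2] → torsion [2, 2, 2]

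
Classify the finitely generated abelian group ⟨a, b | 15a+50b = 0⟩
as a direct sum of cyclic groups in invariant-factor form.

rank_ℚ(R)=1; free=2−1=1
SNF(R) diag = [5] → torsion [5]

Answer: M ≅ ℤ^1 ⊕ ℤ/5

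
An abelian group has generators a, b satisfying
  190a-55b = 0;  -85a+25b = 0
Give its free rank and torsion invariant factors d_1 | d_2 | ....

rank_ℚ(R)=2; free=2−2=0
SNF(R) diag = [5, 15] → torsion [5, 15]

Answer: M ≅ ℤ/5 ⊕ ℤ/15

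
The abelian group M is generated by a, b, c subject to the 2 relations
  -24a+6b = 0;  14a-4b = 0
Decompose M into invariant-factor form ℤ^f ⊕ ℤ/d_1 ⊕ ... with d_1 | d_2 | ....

rank_ℚ(R)=2; free=3−2=1
SNF(R) diag = [2, 6] → torsion [2, 6]

Answer: M ≅ ℤ^1 ⊕ ℤ/2 ⊕ ℤ/6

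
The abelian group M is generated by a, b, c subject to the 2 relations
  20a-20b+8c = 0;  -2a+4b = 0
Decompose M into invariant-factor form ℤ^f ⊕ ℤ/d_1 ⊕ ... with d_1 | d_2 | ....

Answer: M ≅ ℤ^1 ⊕ ℤ/2 ⊕ ℤ/4

Derivation:
rank_ℚ(R)=2; free=3−2=1
SNF(R) diag = [2, 4] → torsion [2, 4]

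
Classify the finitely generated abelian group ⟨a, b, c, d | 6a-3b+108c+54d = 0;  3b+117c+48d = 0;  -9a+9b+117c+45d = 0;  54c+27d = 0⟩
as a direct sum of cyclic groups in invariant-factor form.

rank_ℚ(R)=4; free=4−4=0
SNF(R) diag = [3, 3, 9, 27] → torsion [3, 3, 9, 27]

Answer: M ≅ ℤ/3 ⊕ ℤ/3 ⊕ ℤ/9 ⊕ ℤ/27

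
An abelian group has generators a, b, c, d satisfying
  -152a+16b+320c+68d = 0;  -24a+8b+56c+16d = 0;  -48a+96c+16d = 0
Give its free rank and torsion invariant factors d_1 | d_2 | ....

Answer: M ≅ ℤ^1 ⊕ ℤ/4 ⊕ ℤ/8 ⊕ ℤ/16

Derivation:
rank_ℚ(R)=3; free=4−3=1
SNF(R) diag = [4, 8, 16] → torsion [4, 8, 16]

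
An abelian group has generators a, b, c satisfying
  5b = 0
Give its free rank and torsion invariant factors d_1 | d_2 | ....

Answer: M ≅ ℤ^2 ⊕ ℤ/5

Derivation:
rank_ℚ(R)=1; free=3−1=2
SNF(R) diag = [5] → torsion [5]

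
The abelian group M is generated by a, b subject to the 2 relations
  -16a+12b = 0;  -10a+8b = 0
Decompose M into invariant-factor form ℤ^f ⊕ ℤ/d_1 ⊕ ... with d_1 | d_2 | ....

Answer: M ≅ ℤ/2 ⊕ ℤ/4

Derivation:
rank_ℚ(R)=2; free=2−2=0
SNF(R) diag = [2, 4] → torsion [2, 4]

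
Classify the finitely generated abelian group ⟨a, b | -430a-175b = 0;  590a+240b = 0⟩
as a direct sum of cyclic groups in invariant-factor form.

Answer: M ≅ ℤ/5 ⊕ ℤ/10

Derivation:
rank_ℚ(R)=2; free=2−2=0
SNF(R) diag = [5, 10] → torsion [5, 10]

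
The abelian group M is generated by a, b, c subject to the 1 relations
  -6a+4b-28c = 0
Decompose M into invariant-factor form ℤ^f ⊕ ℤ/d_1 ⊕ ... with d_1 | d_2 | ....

rank_ℚ(R)=1; free=3−1=2
SNF(R) diag = [2] → torsion [2]

Answer: M ≅ ℤ^2 ⊕ ℤ/2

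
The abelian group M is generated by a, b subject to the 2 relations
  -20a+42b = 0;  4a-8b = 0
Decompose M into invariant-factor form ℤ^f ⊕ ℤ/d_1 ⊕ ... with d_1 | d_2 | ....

rank_ℚ(R)=2; free=2−2=0
SNF(R) diag = [2, 4] → torsion [2, 4]

Answer: M ≅ ℤ/2 ⊕ ℤ/4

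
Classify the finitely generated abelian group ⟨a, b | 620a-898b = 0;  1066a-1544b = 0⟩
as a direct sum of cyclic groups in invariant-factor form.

rank_ℚ(R)=2; free=2−2=0
SNF(R) diag = [2, 6] → torsion [2, 6]

Answer: M ≅ ℤ/2 ⊕ ℤ/6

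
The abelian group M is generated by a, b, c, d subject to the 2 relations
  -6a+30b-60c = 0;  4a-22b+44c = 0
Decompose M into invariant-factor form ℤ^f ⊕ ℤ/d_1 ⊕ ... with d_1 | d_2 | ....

rank_ℚ(R)=2; free=4−2=2
SNF(R) diag = [2, 6] → torsion [2, 6]

Answer: M ≅ ℤ^2 ⊕ ℤ/2 ⊕ ℤ/6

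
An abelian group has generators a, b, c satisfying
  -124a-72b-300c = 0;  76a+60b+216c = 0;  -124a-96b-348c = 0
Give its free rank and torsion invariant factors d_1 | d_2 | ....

rank_ℚ(R)=3; free=3−3=0
SNF(R) diag = [4, 12, 24] → torsion [4, 12, 24]

Answer: M ≅ ℤ/4 ⊕ ℤ/12 ⊕ ℤ/24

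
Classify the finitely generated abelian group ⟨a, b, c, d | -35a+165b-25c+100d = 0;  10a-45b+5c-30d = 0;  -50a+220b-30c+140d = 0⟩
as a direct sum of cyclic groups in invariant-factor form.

Answer: M ≅ ℤ^1 ⊕ ℤ/5 ⊕ ℤ/5 ⊕ ℤ/10

Derivation:
rank_ℚ(R)=3; free=4−3=1
SNF(R) diag = [5, 5, 10] → torsion [5, 5, 10]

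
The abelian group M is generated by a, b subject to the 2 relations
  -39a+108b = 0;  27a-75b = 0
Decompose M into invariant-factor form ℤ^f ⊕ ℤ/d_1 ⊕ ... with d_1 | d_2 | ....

Answer: M ≅ ℤ/3 ⊕ ℤ/3

Derivation:
rank_ℚ(R)=2; free=2−2=0
SNF(R) diag = [3, 3] → torsion [3, 3]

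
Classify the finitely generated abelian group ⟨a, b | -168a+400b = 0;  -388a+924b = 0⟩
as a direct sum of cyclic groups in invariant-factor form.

Answer: M ≅ ℤ/4 ⊕ ℤ/8

Derivation:
rank_ℚ(R)=2; free=2−2=0
SNF(R) diag = [4, 8] → torsion [4, 8]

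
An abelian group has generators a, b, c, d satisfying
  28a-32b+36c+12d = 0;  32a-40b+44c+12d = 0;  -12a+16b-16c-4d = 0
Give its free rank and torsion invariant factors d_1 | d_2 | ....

rank_ℚ(R)=3; free=4−3=1
SNF(R) diag = [4, 4, 4] → torsion [4, 4, 4]

Answer: M ≅ ℤ^1 ⊕ ℤ/4 ⊕ ℤ/4 ⊕ ℤ/4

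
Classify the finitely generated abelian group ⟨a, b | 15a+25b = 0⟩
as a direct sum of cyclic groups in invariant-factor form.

Answer: M ≅ ℤ^1 ⊕ ℤ/5

Derivation:
rank_ℚ(R)=1; free=2−1=1
SNF(R) diag = [5] → torsion [5]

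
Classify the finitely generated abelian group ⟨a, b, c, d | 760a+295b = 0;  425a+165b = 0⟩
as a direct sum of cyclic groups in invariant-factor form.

rank_ℚ(R)=2; free=4−2=2
SNF(R) diag = [5, 5] → torsion [5, 5]

Answer: M ≅ ℤ^2 ⊕ ℤ/5 ⊕ ℤ/5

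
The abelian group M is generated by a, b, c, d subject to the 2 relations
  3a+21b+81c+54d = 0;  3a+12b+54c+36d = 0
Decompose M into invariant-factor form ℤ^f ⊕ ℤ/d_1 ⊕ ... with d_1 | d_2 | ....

rank_ℚ(R)=2; free=4−2=2
SNF(R) diag = [3, 9] → torsion [3, 9]

Answer: M ≅ ℤ^2 ⊕ ℤ/3 ⊕ ℤ/9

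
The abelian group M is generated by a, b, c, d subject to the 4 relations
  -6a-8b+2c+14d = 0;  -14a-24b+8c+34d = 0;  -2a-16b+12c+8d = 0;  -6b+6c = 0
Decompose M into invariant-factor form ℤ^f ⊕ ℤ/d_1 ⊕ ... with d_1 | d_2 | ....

rank_ℚ(R)=4; free=4−4=0
SNF(R) diag = [2, 2, 6, 6] → torsion [2, 2, 6, 6]

Answer: M ≅ ℤ/2 ⊕ ℤ/2 ⊕ ℤ/6 ⊕ ℤ/6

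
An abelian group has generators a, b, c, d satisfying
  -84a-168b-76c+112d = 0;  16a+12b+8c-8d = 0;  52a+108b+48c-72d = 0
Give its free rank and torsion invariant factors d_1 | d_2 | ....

Answer: M ≅ ℤ^1 ⊕ ℤ/4 ⊕ ℤ/4 ⊕ ℤ/12

Derivation:
rank_ℚ(R)=3; free=4−3=1
SNF(R) diag = [4, 4, 12] → torsion [4, 4, 12]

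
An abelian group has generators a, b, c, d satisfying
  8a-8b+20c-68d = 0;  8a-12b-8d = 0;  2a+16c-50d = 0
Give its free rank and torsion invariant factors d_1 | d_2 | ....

Answer: M ≅ ℤ^1 ⊕ ℤ/2 ⊕ ℤ/4 ⊕ ℤ/4

Derivation:
rank_ℚ(R)=3; free=4−3=1
SNF(R) diag = [2, 4, 4] → torsion [2, 4, 4]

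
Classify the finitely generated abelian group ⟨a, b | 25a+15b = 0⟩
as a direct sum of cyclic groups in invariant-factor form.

rank_ℚ(R)=1; free=2−1=1
SNF(R) diag = [5] → torsion [5]

Answer: M ≅ ℤ^1 ⊕ ℤ/5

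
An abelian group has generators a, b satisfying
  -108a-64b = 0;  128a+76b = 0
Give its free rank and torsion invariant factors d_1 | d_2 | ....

rank_ℚ(R)=2; free=2−2=0
SNF(R) diag = [4, 4] → torsion [4, 4]

Answer: M ≅ ℤ/4 ⊕ ℤ/4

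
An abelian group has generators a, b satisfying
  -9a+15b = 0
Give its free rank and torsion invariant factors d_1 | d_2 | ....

rank_ℚ(R)=1; free=2−1=1
SNF(R) diag = [3] → torsion [3]

Answer: M ≅ ℤ^1 ⊕ ℤ/3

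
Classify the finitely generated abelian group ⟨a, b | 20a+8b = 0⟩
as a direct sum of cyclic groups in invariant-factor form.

rank_ℚ(R)=1; free=2−1=1
SNF(R) diag = [4] → torsion [4]

Answer: M ≅ ℤ^1 ⊕ ℤ/4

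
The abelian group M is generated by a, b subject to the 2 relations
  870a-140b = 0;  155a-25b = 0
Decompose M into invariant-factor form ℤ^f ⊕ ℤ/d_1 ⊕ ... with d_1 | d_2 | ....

Answer: M ≅ ℤ/5 ⊕ ℤ/10

Derivation:
rank_ℚ(R)=2; free=2−2=0
SNF(R) diag = [5, 10] → torsion [5, 10]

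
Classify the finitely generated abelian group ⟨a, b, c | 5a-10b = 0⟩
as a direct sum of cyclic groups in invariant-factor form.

rank_ℚ(R)=1; free=3−1=2
SNF(R) diag = [5] → torsion [5]

Answer: M ≅ ℤ^2 ⊕ ℤ/5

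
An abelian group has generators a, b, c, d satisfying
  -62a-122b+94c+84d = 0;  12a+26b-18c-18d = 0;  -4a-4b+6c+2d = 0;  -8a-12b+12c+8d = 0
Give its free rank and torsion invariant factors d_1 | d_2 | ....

rank_ℚ(R)=4; free=4−4=0
SNF(R) diag = [2, 2, 2, 4] → torsion [2, 2, 2, 4]

Answer: M ≅ ℤ/2 ⊕ ℤ/2 ⊕ ℤ/2 ⊕ ℤ/4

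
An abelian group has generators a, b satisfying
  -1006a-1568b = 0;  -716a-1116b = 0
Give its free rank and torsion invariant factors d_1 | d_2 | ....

Answer: M ≅ ℤ/2 ⊕ ℤ/4

Derivation:
rank_ℚ(R)=2; free=2−2=0
SNF(R) diag = [2, 4] → torsion [2, 4]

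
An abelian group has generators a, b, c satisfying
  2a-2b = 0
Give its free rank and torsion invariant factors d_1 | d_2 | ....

rank_ℚ(R)=1; free=3−1=2
SNF(R) diag = [2] → torsion [2]

Answer: M ≅ ℤ^2 ⊕ ℤ/2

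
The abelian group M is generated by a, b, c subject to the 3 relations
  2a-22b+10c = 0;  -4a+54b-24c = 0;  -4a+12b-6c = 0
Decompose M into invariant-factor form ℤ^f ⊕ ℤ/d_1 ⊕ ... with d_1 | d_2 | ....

rank_ℚ(R)=3; free=3−3=0
SNF(R) diag = [2, 2, 6] → torsion [2, 2, 6]

Answer: M ≅ ℤ/2 ⊕ ℤ/2 ⊕ ℤ/6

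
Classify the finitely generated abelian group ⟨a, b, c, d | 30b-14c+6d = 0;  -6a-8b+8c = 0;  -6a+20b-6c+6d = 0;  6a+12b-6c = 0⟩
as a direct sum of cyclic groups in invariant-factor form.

rank_ℚ(R)=4; free=4−4=0
SNF(R) diag = [2, 2, 6, 6] → torsion [2, 2, 6, 6]

Answer: M ≅ ℤ/2 ⊕ ℤ/2 ⊕ ℤ/6 ⊕ ℤ/6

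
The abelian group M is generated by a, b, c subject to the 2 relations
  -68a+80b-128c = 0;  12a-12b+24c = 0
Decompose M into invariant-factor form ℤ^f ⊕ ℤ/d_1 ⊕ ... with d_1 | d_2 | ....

rank_ℚ(R)=2; free=3−2=1
SNF(R) diag = [4, 12] → torsion [4, 12]

Answer: M ≅ ℤ^1 ⊕ ℤ/4 ⊕ ℤ/12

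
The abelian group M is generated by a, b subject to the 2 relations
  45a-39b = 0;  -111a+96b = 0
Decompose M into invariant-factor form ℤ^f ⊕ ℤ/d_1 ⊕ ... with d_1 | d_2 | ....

Answer: M ≅ ℤ/3 ⊕ ℤ/3

Derivation:
rank_ℚ(R)=2; free=2−2=0
SNF(R) diag = [3, 3] → torsion [3, 3]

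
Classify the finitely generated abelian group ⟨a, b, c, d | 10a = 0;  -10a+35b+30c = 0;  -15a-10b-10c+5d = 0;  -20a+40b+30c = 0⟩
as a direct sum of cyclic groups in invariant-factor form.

Answer: M ≅ ℤ/5 ⊕ ℤ/5 ⊕ ℤ/10 ⊕ ℤ/30

Derivation:
rank_ℚ(R)=4; free=4−4=0
SNF(R) diag = [5, 5, 10, 30] → torsion [5, 5, 10, 30]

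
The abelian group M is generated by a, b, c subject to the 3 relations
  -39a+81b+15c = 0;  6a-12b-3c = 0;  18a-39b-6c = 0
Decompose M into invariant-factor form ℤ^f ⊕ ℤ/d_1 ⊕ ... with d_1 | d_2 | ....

rank_ℚ(R)=3; free=3−3=0
SNF(R) diag = [3, 3, 3] → torsion [3, 3, 3]

Answer: M ≅ ℤ/3 ⊕ ℤ/3 ⊕ ℤ/3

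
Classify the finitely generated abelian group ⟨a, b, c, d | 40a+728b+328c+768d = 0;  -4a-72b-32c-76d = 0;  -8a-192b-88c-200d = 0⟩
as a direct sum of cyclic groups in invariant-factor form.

Answer: M ≅ ℤ^1 ⊕ ℤ/4 ⊕ ℤ/8 ⊕ ℤ/24

Derivation:
rank_ℚ(R)=3; free=4−3=1
SNF(R) diag = [4, 8, 24] → torsion [4, 8, 24]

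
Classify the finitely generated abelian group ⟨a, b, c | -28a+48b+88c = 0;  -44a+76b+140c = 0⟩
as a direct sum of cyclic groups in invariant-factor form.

Answer: M ≅ ℤ^1 ⊕ ℤ/4 ⊕ ℤ/4

Derivation:
rank_ℚ(R)=2; free=3−2=1
SNF(R) diag = [4, 4] → torsion [4, 4]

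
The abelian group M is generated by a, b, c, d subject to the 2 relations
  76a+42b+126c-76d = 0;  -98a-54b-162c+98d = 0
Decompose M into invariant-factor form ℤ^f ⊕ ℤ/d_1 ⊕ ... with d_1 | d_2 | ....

rank_ℚ(R)=2; free=4−2=2
SNF(R) diag = [2, 6] → torsion [2, 6]

Answer: M ≅ ℤ^2 ⊕ ℤ/2 ⊕ ℤ/6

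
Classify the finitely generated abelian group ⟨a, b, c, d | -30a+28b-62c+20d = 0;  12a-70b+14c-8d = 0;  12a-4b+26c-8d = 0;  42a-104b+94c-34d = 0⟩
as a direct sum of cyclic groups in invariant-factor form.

rank_ℚ(R)=4; free=4−4=0
SNF(R) diag = [2, 6, 6, 18] → torsion [2, 6, 6, 18]

Answer: M ≅ ℤ/2 ⊕ ℤ/6 ⊕ ℤ/6 ⊕ ℤ/18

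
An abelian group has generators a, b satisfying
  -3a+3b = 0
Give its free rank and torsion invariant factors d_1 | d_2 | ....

Answer: M ≅ ℤ^1 ⊕ ℤ/3

Derivation:
rank_ℚ(R)=1; free=2−1=1
SNF(R) diag = [3] → torsion [3]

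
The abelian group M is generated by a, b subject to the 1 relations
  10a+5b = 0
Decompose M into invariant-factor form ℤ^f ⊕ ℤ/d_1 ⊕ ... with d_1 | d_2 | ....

Answer: M ≅ ℤ^1 ⊕ ℤ/5

Derivation:
rank_ℚ(R)=1; free=2−1=1
SNF(R) diag = [5] → torsion [5]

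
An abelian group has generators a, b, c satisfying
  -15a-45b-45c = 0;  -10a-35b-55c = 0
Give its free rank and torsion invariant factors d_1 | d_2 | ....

Answer: M ≅ ℤ^1 ⊕ ℤ/5 ⊕ ℤ/15

Derivation:
rank_ℚ(R)=2; free=3−2=1
SNF(R) diag = [5, 15] → torsion [5, 15]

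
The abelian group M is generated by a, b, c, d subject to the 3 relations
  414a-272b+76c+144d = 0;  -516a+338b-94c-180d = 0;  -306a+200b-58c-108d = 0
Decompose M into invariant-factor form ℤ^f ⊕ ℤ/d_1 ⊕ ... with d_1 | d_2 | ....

rank_ℚ(R)=3; free=4−3=1
SNF(R) diag = [2, 6, 18] → torsion [2, 6, 18]

Answer: M ≅ ℤ^1 ⊕ ℤ/2 ⊕ ℤ/6 ⊕ ℤ/18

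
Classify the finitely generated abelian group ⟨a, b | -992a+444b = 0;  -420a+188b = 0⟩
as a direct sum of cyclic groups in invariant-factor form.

Answer: M ≅ ℤ/4 ⊕ ℤ/4

Derivation:
rank_ℚ(R)=2; free=2−2=0
SNF(R) diag = [4, 4] → torsion [4, 4]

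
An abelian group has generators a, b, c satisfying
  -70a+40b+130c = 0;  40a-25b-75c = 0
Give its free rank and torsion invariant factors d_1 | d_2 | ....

rank_ℚ(R)=2; free=3−2=1
SNF(R) diag = [5, 10] → torsion [5, 10]

Answer: M ≅ ℤ^1 ⊕ ℤ/5 ⊕ ℤ/10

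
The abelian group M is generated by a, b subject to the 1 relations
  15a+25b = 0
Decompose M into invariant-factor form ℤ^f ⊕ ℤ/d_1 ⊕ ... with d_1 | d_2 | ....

Answer: M ≅ ℤ^1 ⊕ ℤ/5

Derivation:
rank_ℚ(R)=1; free=2−1=1
SNF(R) diag = [5] → torsion [5]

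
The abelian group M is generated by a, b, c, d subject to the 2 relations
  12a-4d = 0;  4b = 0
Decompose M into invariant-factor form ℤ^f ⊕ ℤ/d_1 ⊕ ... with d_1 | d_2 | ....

rank_ℚ(R)=2; free=4−2=2
SNF(R) diag = [4, 4] → torsion [4, 4]

Answer: M ≅ ℤ^2 ⊕ ℤ/4 ⊕ ℤ/4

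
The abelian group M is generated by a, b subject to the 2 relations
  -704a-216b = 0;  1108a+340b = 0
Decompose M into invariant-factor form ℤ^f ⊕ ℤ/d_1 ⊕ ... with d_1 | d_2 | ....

rank_ℚ(R)=2; free=2−2=0
SNF(R) diag = [4, 8] → torsion [4, 8]

Answer: M ≅ ℤ/4 ⊕ ℤ/8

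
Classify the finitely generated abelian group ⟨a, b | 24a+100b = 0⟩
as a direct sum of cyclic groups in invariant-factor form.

rank_ℚ(R)=1; free=2−1=1
SNF(R) diag = [4] → torsion [4]

Answer: M ≅ ℤ^1 ⊕ ℤ/4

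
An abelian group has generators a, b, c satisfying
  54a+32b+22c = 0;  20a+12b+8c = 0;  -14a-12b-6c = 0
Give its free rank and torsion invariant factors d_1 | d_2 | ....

Answer: M ≅ ℤ/2 ⊕ ℤ/4 ⊕ ℤ/4

Derivation:
rank_ℚ(R)=3; free=3−3=0
SNF(R) diag = [2, 4, 4] → torsion [2, 4, 4]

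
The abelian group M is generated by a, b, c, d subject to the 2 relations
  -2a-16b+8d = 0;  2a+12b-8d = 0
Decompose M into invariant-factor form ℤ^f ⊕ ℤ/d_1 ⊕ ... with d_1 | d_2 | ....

rank_ℚ(R)=2; free=4−2=2
SNF(R) diag = [2, 4] → torsion [2, 4]

Answer: M ≅ ℤ^2 ⊕ ℤ/2 ⊕ ℤ/4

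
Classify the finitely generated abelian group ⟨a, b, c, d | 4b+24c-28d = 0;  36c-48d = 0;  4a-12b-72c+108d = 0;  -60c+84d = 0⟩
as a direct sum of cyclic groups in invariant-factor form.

Answer: M ≅ ℤ/4 ⊕ ℤ/4 ⊕ ℤ/12 ⊕ ℤ/12

Derivation:
rank_ℚ(R)=4; free=4−4=0
SNF(R) diag = [4, 4, 12, 12] → torsion [4, 4, 12, 12]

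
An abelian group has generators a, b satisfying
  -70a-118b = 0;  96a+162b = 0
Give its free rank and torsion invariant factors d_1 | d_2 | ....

Answer: M ≅ ℤ/2 ⊕ ℤ/6

Derivation:
rank_ℚ(R)=2; free=2−2=0
SNF(R) diag = [2, 6] → torsion [2, 6]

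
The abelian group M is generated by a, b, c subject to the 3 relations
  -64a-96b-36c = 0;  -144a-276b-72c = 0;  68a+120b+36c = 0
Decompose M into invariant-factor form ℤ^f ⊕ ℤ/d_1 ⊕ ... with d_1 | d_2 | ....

Answer: M ≅ ℤ/4 ⊕ ℤ/12 ⊕ ℤ/36

Derivation:
rank_ℚ(R)=3; free=3−3=0
SNF(R) diag = [4, 12, 36] → torsion [4, 12, 36]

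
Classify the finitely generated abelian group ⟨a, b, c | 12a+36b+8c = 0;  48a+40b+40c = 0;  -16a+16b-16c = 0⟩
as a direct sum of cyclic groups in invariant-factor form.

rank_ℚ(R)=3; free=3−3=0
SNF(R) diag = [4, 8, 16] → torsion [4, 8, 16]

Answer: M ≅ ℤ/4 ⊕ ℤ/8 ⊕ ℤ/16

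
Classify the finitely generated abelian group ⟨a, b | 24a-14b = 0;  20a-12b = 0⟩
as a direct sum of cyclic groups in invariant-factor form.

Answer: M ≅ ℤ/2 ⊕ ℤ/4

Derivation:
rank_ℚ(R)=2; free=2−2=0
SNF(R) diag = [2, 4] → torsion [2, 4]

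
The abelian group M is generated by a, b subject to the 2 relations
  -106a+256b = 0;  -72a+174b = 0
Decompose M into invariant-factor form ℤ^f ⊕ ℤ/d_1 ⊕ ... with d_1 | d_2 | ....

Answer: M ≅ ℤ/2 ⊕ ℤ/6

Derivation:
rank_ℚ(R)=2; free=2−2=0
SNF(R) diag = [2, 6] → torsion [2, 6]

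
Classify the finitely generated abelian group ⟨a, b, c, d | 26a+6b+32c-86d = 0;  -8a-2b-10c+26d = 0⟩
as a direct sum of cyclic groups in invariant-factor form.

rank_ℚ(R)=2; free=4−2=2
SNF(R) diag = [2, 2] → torsion [2, 2]

Answer: M ≅ ℤ^2 ⊕ ℤ/2 ⊕ ℤ/2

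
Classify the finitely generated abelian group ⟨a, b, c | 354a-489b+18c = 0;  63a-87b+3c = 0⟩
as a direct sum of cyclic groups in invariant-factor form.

Answer: M ≅ ℤ^1 ⊕ ℤ/3 ⊕ ℤ/3

Derivation:
rank_ℚ(R)=2; free=3−2=1
SNF(R) diag = [3, 3] → torsion [3, 3]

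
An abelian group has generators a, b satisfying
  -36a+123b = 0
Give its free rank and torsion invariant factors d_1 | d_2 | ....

rank_ℚ(R)=1; free=2−1=1
SNF(R) diag = [3] → torsion [3]

Answer: M ≅ ℤ^1 ⊕ ℤ/3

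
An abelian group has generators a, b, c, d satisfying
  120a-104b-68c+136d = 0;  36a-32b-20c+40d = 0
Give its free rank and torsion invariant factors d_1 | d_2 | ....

rank_ℚ(R)=2; free=4−2=2
SNF(R) diag = [4, 12] → torsion [4, 12]

Answer: M ≅ ℤ^2 ⊕ ℤ/4 ⊕ ℤ/12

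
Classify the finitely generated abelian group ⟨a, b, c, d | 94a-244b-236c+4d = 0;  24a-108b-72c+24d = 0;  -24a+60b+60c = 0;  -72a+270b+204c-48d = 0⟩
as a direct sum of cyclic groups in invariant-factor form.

Answer: M ≅ ℤ/2 ⊕ ℤ/6 ⊕ ℤ/12 ⊕ ℤ/24

Derivation:
rank_ℚ(R)=4; free=4−4=0
SNF(R) diag = [2, 6, 12, 24] → torsion [2, 6, 12, 24]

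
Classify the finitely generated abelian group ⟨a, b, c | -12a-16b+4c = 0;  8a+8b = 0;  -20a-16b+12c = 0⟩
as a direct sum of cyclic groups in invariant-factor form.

Answer: M ≅ ℤ/4 ⊕ ℤ/8 ⊕ ℤ/16

Derivation:
rank_ℚ(R)=3; free=3−3=0
SNF(R) diag = [4, 8, 16] → torsion [4, 8, 16]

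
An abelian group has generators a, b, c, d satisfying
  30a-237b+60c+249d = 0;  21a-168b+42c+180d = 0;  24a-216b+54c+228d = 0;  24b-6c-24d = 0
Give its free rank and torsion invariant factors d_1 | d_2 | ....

rank_ℚ(R)=4; free=4−4=0
SNF(R) diag = [3, 3, 6, 12] → torsion [3, 3, 6, 12]

Answer: M ≅ ℤ/3 ⊕ ℤ/3 ⊕ ℤ/6 ⊕ ℤ/12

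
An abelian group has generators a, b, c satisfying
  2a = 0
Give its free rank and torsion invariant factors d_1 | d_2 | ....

Answer: M ≅ ℤ^2 ⊕ ℤ/2

Derivation:
rank_ℚ(R)=1; free=3−1=2
SNF(R) diag = [2] → torsion [2]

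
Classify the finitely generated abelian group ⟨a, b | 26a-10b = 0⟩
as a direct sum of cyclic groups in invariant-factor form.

Answer: M ≅ ℤ^1 ⊕ ℤ/2

Derivation:
rank_ℚ(R)=1; free=2−1=1
SNF(R) diag = [2] → torsion [2]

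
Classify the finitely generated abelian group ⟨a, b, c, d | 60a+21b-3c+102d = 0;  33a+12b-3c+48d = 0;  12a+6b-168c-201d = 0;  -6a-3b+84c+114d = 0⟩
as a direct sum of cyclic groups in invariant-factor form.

rank_ℚ(R)=4; free=4−4=0
SNF(R) diag = [3, 9, 27, 81] → torsion [3, 9, 27, 81]

Answer: M ≅ ℤ/3 ⊕ ℤ/9 ⊕ ℤ/27 ⊕ ℤ/81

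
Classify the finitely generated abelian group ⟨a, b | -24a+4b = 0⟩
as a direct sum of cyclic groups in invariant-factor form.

rank_ℚ(R)=1; free=2−1=1
SNF(R) diag = [4] → torsion [4]

Answer: M ≅ ℤ^1 ⊕ ℤ/4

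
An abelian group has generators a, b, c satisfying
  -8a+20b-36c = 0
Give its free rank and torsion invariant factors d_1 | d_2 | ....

Answer: M ≅ ℤ^2 ⊕ ℤ/4

Derivation:
rank_ℚ(R)=1; free=3−1=2
SNF(R) diag = [4] → torsion [4]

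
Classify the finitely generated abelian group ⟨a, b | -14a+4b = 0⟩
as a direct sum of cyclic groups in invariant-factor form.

rank_ℚ(R)=1; free=2−1=1
SNF(R) diag = [2] → torsion [2]

Answer: M ≅ ℤ^1 ⊕ ℤ/2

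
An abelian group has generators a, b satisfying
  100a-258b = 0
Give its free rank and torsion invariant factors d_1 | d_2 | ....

rank_ℚ(R)=1; free=2−1=1
SNF(R) diag = [2] → torsion [2]

Answer: M ≅ ℤ^1 ⊕ ℤ/2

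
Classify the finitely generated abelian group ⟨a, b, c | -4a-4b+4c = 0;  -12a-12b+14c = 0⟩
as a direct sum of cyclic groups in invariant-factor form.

Answer: M ≅ ℤ^1 ⊕ ℤ/2 ⊕ ℤ/4

Derivation:
rank_ℚ(R)=2; free=3−2=1
SNF(R) diag = [2, 4] → torsion [2, 4]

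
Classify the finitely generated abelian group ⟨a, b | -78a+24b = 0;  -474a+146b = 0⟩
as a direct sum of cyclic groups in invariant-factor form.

rank_ℚ(R)=2; free=2−2=0
SNF(R) diag = [2, 6] → torsion [2, 6]

Answer: M ≅ ℤ/2 ⊕ ℤ/6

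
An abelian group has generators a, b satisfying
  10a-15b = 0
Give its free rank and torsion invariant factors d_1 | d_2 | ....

Answer: M ≅ ℤ^1 ⊕ ℤ/5

Derivation:
rank_ℚ(R)=1; free=2−1=1
SNF(R) diag = [5] → torsion [5]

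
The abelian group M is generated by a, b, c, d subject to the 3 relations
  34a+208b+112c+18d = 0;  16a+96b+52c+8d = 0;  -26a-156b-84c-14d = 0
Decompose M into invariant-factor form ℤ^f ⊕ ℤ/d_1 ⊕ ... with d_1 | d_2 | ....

Answer: M ≅ ℤ^1 ⊕ ℤ/2 ⊕ ℤ/4 ⊕ ℤ/4

Derivation:
rank_ℚ(R)=3; free=4−3=1
SNF(R) diag = [2, 4, 4] → torsion [2, 4, 4]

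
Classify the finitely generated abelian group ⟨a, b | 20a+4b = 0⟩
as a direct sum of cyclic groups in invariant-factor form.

rank_ℚ(R)=1; free=2−1=1
SNF(R) diag = [4] → torsion [4]

Answer: M ≅ ℤ^1 ⊕ ℤ/4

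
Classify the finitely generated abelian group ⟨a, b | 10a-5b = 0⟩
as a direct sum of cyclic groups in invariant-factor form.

Answer: M ≅ ℤ^1 ⊕ ℤ/5

Derivation:
rank_ℚ(R)=1; free=2−1=1
SNF(R) diag = [5] → torsion [5]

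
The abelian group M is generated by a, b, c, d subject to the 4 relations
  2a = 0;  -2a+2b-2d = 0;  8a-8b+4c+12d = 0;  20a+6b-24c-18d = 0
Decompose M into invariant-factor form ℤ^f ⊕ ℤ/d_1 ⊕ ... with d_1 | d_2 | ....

Answer: M ≅ ℤ/2 ⊕ ℤ/2 ⊕ ℤ/4 ⊕ ℤ/12

Derivation:
rank_ℚ(R)=4; free=4−4=0
SNF(R) diag = [2, 2, 4, 12] → torsion [2, 2, 4, 12]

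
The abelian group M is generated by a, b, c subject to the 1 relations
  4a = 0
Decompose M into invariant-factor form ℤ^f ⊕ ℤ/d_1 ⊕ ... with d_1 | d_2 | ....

rank_ℚ(R)=1; free=3−1=2
SNF(R) diag = [4] → torsion [4]

Answer: M ≅ ℤ^2 ⊕ ℤ/4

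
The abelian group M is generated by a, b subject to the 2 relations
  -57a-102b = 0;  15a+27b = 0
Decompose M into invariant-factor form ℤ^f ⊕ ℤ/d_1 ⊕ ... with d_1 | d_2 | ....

rank_ℚ(R)=2; free=2−2=0
SNF(R) diag = [3, 3] → torsion [3, 3]

Answer: M ≅ ℤ/3 ⊕ ℤ/3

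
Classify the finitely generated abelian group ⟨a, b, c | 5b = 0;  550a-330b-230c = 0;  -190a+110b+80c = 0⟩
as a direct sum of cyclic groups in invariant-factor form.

Answer: M ≅ ℤ/5 ⊕ ℤ/10 ⊕ ℤ/30

Derivation:
rank_ℚ(R)=3; free=3−3=0
SNF(R) diag = [5, 10, 30] → torsion [5, 10, 30]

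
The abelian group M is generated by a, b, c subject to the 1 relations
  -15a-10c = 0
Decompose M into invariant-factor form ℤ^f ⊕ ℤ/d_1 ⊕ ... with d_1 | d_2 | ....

rank_ℚ(R)=1; free=3−1=2
SNF(R) diag = [5] → torsion [5]

Answer: M ≅ ℤ^2 ⊕ ℤ/5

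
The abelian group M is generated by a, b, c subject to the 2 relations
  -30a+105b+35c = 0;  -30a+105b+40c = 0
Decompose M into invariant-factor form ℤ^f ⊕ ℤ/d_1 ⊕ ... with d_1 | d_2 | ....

Answer: M ≅ ℤ^1 ⊕ ℤ/5 ⊕ ℤ/15

Derivation:
rank_ℚ(R)=2; free=3−2=1
SNF(R) diag = [5, 15] → torsion [5, 15]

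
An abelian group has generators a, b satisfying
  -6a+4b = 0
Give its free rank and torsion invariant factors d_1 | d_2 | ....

Answer: M ≅ ℤ^1 ⊕ ℤ/2

Derivation:
rank_ℚ(R)=1; free=2−1=1
SNF(R) diag = [2] → torsion [2]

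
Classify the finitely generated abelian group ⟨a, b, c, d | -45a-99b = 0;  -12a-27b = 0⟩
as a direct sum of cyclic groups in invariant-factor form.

rank_ℚ(R)=2; free=4−2=2
SNF(R) diag = [3, 9] → torsion [3, 9]

Answer: M ≅ ℤ^2 ⊕ ℤ/3 ⊕ ℤ/9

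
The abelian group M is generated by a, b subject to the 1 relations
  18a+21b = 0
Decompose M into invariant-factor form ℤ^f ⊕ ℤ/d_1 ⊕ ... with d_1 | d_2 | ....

rank_ℚ(R)=1; free=2−1=1
SNF(R) diag = [3] → torsion [3]

Answer: M ≅ ℤ^1 ⊕ ℤ/3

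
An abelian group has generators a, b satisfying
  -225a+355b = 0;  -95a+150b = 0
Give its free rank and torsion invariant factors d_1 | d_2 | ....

Answer: M ≅ ℤ/5 ⊕ ℤ/5

Derivation:
rank_ℚ(R)=2; free=2−2=0
SNF(R) diag = [5, 5] → torsion [5, 5]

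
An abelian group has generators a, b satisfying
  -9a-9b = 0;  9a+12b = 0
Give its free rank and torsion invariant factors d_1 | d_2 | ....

Answer: M ≅ ℤ/3 ⊕ ℤ/9

Derivation:
rank_ℚ(R)=2; free=2−2=0
SNF(R) diag = [3, 9] → torsion [3, 9]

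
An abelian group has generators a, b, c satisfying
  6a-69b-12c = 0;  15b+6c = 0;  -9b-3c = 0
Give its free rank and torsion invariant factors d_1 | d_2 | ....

Answer: M ≅ ℤ/3 ⊕ ℤ/3 ⊕ ℤ/6

Derivation:
rank_ℚ(R)=3; free=3−3=0
SNF(R) diag = [3, 3, 6] → torsion [3, 3, 6]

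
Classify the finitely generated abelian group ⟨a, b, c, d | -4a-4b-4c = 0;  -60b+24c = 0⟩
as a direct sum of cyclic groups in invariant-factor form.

Answer: M ≅ ℤ^2 ⊕ ℤ/4 ⊕ ℤ/12

Derivation:
rank_ℚ(R)=2; free=4−2=2
SNF(R) diag = [4, 12] → torsion [4, 12]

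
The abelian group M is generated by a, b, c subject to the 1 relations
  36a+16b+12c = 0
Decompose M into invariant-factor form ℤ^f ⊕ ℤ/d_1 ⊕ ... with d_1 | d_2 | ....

rank_ℚ(R)=1; free=3−1=2
SNF(R) diag = [4] → torsion [4]

Answer: M ≅ ℤ^2 ⊕ ℤ/4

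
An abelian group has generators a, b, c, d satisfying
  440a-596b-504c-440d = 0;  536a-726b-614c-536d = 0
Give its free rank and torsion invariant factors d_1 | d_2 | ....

Answer: M ≅ ℤ^2 ⊕ ℤ/2 ⊕ ℤ/4

Derivation:
rank_ℚ(R)=2; free=4−2=2
SNF(R) diag = [2, 4] → torsion [2, 4]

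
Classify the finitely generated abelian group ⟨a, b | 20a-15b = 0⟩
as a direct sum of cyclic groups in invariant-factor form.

Answer: M ≅ ℤ^1 ⊕ ℤ/5

Derivation:
rank_ℚ(R)=1; free=2−1=1
SNF(R) diag = [5] → torsion [5]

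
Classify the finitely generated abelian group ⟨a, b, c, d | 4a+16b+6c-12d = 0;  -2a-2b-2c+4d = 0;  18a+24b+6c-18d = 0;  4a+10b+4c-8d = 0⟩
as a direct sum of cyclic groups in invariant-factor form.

Answer: M ≅ ℤ/2 ⊕ ℤ/2 ⊕ ℤ/6 ⊕ ℤ/6

Derivation:
rank_ℚ(R)=4; free=4−4=0
SNF(R) diag = [2, 2, 6, 6] → torsion [2, 2, 6, 6]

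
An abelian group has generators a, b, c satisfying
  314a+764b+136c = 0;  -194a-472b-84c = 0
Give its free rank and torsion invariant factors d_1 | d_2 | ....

rank_ℚ(R)=2; free=3−2=1
SNF(R) diag = [2, 4] → torsion [2, 4]

Answer: M ≅ ℤ^1 ⊕ ℤ/2 ⊕ ℤ/4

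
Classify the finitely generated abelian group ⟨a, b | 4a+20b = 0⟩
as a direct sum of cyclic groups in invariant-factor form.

rank_ℚ(R)=1; free=2−1=1
SNF(R) diag = [4] → torsion [4]

Answer: M ≅ ℤ^1 ⊕ ℤ/4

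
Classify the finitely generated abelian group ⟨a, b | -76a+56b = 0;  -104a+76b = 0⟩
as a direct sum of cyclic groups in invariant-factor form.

Answer: M ≅ ℤ/4 ⊕ ℤ/12

Derivation:
rank_ℚ(R)=2; free=2−2=0
SNF(R) diag = [4, 12] → torsion [4, 12]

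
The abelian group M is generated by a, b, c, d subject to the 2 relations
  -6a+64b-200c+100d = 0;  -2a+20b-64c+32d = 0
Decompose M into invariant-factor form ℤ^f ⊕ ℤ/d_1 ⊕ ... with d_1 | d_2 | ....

Answer: M ≅ ℤ^2 ⊕ ℤ/2 ⊕ ℤ/4

Derivation:
rank_ℚ(R)=2; free=4−2=2
SNF(R) diag = [2, 4] → torsion [2, 4]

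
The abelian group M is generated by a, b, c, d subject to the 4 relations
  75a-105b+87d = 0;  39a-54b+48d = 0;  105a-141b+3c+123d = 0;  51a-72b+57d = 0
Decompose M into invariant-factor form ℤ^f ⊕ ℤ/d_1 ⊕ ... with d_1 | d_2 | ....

rank_ℚ(R)=4; free=4−4=0
SNF(R) diag = [3, 3, 3, 3] → torsion [3, 3, 3, 3]

Answer: M ≅ ℤ/3 ⊕ ℤ/3 ⊕ ℤ/3 ⊕ ℤ/3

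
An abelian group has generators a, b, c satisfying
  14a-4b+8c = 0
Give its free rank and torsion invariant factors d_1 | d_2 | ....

rank_ℚ(R)=1; free=3−1=2
SNF(R) diag = [2] → torsion [2]

Answer: M ≅ ℤ^2 ⊕ ℤ/2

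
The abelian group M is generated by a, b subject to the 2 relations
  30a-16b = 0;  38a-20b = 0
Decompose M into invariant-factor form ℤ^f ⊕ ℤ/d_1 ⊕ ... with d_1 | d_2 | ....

Answer: M ≅ ℤ/2 ⊕ ℤ/4

Derivation:
rank_ℚ(R)=2; free=2−2=0
SNF(R) diag = [2, 4] → torsion [2, 4]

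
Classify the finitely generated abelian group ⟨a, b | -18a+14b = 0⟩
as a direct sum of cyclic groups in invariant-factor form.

Answer: M ≅ ℤ^1 ⊕ ℤ/2

Derivation:
rank_ℚ(R)=1; free=2−1=1
SNF(R) diag = [2] → torsion [2]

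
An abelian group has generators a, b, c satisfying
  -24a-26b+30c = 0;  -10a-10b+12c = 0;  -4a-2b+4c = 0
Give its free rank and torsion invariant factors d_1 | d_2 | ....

rank_ℚ(R)=3; free=3−3=0
SNF(R) diag = [2, 2, 2] → torsion [2, 2, 2]

Answer: M ≅ ℤ/2 ⊕ ℤ/2 ⊕ ℤ/2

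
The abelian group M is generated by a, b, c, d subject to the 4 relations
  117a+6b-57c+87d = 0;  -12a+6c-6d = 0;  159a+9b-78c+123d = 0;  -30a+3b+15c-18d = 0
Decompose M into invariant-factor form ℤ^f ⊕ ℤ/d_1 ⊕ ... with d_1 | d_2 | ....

Answer: M ≅ ℤ/3 ⊕ ℤ/3 ⊕ ℤ/6 ⊕ ℤ/18

Derivation:
rank_ℚ(R)=4; free=4−4=0
SNF(R) diag = [3, 3, 6, 18] → torsion [3, 3, 6, 18]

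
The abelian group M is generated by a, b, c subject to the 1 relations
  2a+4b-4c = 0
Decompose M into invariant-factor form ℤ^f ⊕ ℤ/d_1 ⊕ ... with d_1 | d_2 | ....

Answer: M ≅ ℤ^2 ⊕ ℤ/2

Derivation:
rank_ℚ(R)=1; free=3−1=2
SNF(R) diag = [2] → torsion [2]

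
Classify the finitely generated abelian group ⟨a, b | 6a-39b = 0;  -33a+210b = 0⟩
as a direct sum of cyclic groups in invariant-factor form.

Answer: M ≅ ℤ/3 ⊕ ℤ/9

Derivation:
rank_ℚ(R)=2; free=2−2=0
SNF(R) diag = [3, 9] → torsion [3, 9]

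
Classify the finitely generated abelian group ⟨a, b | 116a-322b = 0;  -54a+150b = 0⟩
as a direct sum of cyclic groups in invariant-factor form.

Answer: M ≅ ℤ/2 ⊕ ℤ/6

Derivation:
rank_ℚ(R)=2; free=2−2=0
SNF(R) diag = [2, 6] → torsion [2, 6]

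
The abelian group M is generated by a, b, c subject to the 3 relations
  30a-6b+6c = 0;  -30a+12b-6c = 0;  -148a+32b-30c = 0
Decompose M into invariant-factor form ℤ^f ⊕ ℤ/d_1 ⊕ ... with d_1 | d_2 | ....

rank_ℚ(R)=3; free=3−3=0
SNF(R) diag = [2, 6, 6] → torsion [2, 6, 6]

Answer: M ≅ ℤ/2 ⊕ ℤ/6 ⊕ ℤ/6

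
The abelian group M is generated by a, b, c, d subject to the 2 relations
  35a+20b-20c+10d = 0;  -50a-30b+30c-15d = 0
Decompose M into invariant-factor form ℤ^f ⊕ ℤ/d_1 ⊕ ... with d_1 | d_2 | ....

Answer: M ≅ ℤ^2 ⊕ ℤ/5 ⊕ ℤ/5

Derivation:
rank_ℚ(R)=2; free=4−2=2
SNF(R) diag = [5, 5] → torsion [5, 5]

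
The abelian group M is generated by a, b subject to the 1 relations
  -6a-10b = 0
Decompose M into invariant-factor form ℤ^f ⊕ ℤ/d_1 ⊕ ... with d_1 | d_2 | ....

rank_ℚ(R)=1; free=2−1=1
SNF(R) diag = [2] → torsion [2]

Answer: M ≅ ℤ^1 ⊕ ℤ/2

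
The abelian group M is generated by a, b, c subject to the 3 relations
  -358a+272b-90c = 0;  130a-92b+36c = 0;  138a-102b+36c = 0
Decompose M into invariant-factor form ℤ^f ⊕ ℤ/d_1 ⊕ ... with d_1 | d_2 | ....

rank_ℚ(R)=3; free=3−3=0
SNF(R) diag = [2, 6, 18] → torsion [2, 6, 18]

Answer: M ≅ ℤ/2 ⊕ ℤ/6 ⊕ ℤ/18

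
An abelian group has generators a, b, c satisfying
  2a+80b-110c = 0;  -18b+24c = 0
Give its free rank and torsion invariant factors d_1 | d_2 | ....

Answer: M ≅ ℤ^1 ⊕ ℤ/2 ⊕ ℤ/6

Derivation:
rank_ℚ(R)=2; free=3−2=1
SNF(R) diag = [2, 6] → torsion [2, 6]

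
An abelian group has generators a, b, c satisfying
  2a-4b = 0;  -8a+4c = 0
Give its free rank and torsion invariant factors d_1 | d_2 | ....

rank_ℚ(R)=2; free=3−2=1
SNF(R) diag = [2, 4] → torsion [2, 4]

Answer: M ≅ ℤ^1 ⊕ ℤ/2 ⊕ ℤ/4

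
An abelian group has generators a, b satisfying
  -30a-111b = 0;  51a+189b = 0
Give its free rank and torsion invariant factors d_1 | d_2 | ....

rank_ℚ(R)=2; free=2−2=0
SNF(R) diag = [3, 3] → torsion [3, 3]

Answer: M ≅ ℤ/3 ⊕ ℤ/3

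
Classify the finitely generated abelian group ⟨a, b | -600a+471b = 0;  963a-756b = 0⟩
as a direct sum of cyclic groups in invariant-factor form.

Answer: M ≅ ℤ/3 ⊕ ℤ/9

Derivation:
rank_ℚ(R)=2; free=2−2=0
SNF(R) diag = [3, 9] → torsion [3, 9]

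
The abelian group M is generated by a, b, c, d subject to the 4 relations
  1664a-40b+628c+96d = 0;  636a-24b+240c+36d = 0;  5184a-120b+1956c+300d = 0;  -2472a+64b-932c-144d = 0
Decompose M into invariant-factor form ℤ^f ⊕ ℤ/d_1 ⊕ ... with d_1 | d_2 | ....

rank_ℚ(R)=4; free=4−4=0
SNF(R) diag = [4, 4, 12, 24] → torsion [4, 4, 12, 24]

Answer: M ≅ ℤ/4 ⊕ ℤ/4 ⊕ ℤ/12 ⊕ ℤ/24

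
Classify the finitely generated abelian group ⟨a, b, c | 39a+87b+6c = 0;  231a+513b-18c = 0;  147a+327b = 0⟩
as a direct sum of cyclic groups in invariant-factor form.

rank_ℚ(R)=3; free=3−3=0
SNF(R) diag = [3, 6, 6] → torsion [3, 6, 6]

Answer: M ≅ ℤ/3 ⊕ ℤ/6 ⊕ ℤ/6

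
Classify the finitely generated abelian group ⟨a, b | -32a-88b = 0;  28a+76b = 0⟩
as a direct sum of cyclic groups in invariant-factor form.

Answer: M ≅ ℤ/4 ⊕ ℤ/8

Derivation:
rank_ℚ(R)=2; free=2−2=0
SNF(R) diag = [4, 8] → torsion [4, 8]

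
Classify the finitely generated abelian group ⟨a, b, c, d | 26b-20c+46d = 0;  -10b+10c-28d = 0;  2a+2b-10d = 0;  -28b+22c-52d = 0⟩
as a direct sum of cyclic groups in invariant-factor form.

rank_ℚ(R)=4; free=4−4=0
SNF(R) diag = [2, 2, 2, 6] → torsion [2, 2, 2, 6]

Answer: M ≅ ℤ/2 ⊕ ℤ/2 ⊕ ℤ/2 ⊕ ℤ/6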